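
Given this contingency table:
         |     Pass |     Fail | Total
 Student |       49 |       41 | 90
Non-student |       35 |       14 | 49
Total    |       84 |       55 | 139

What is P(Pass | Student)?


P(Pass | Student) = 49/(49+41) = 49/90

P(Pass|Student) = 49/90 ≈ 54.44%


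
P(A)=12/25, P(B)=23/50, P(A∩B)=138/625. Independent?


P(A)×P(B) = 138/625
P(A∩B) = 138/625
Equal ✓ → Independent

Yes, independent


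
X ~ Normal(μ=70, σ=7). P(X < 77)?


z = (77-70)/7 = 1.0
P(Z < 1.0) = 0.8413

P(X < 77) ≈ 0.8413


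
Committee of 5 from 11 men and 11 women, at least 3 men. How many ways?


Count by #men:
  3M,2W: C(11,3)×C(11,2)=9075
  4M,1W: C(11,4)×C(11,1)=3630
  5M,0W: C(11,5)×C(11,0)=462
Total = 13167

13167


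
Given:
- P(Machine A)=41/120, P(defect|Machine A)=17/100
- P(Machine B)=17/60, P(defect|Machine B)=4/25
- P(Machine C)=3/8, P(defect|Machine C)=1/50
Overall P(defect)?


P(B) = Σ P(B|Aᵢ)×P(Aᵢ)
  17/100×41/120 = 697/12000
  4/25×17/60 = 17/375
  1/50×3/8 = 3/400
Sum = 1331/12000

P(defect) = 1331/12000 ≈ 11.09%


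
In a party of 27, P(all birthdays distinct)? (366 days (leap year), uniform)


P(all different) = Π(366-i)/366 for i=0..26
= (366/366)×(365/366)×...×(340/366)
= 0.374173

P ≈ 0.3742 ≈ 37.42%


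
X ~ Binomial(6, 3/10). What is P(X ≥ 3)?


P(X ≥ 3) = Σ P(X=i) for i=3..6
P(X=3) = 9261/50000
P(X=4) = 11907/200000
P(X=5) = 5103/500000
P(X=6) = 729/1000000
Sum = 25569/100000

P(X ≥ 3) = 25569/100000 ≈ 25.57%


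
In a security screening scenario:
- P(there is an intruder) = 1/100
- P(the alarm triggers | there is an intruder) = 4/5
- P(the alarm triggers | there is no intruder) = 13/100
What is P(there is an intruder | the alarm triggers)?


Using Bayes' theorem:
P(A|B) = P(B|A)·P(A) / P(B)

P(the alarm triggers) = 4/5 × 1/100 + 13/100 × 99/100
= 1/125 + 1287/10000 = 1367/10000

P(there is an intruder|the alarm triggers) = (1/125) / (1367/10000) = 80/1367

P(there is an intruder|the alarm triggers) = 80/1367 ≈ 5.85%


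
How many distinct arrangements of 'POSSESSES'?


Letters: 9, freq: {'P': 1, 'O': 1, 'S': 5, 'E': 2}
9!/(1!×1!×5!×2!) = 362880/240 = 1512

1512


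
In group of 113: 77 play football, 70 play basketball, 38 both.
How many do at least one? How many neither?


|A∪B| = 77+70-38 = 109
Neither = 113-109 = 4

At least one: 109; Neither: 4


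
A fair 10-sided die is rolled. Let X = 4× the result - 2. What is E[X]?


E[die] = (1+10)/2 = 11/2
E[X] = 4×11/2 - 2 = 20

E[X] = 20


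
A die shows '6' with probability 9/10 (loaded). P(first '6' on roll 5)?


Geometric: P(X=5) = (1-p)^(k-1)×p = (1/10)^4×9/10 = 9/100000

P(X=5) = 9/100000 ≈ 0.01%


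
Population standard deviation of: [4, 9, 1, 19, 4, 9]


Mean = 46/6 = 23/3
  (4-23/3)²=121/9
  (9-23/3)²=16/9
  (1-23/3)²=400/9
  (19-23/3)²=1156/9
  (4-23/3)²=121/9
  (9-23/3)²=16/9
Σ(x-μ)² = 610/3
σ² = (610/3)/6 = 305/9

σ = √(305/9) ≈ 5.8214


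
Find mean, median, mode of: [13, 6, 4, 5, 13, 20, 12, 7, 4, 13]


Sorted: [4, 4, 5, 6, 7, 12, 13, 13, 13, 20]
Mean = 97/10
Median = 19/2
Freq: {13: 3, 6: 1, 4: 2, 5: 1, 20: 1, 12: 1, 7: 1}
Mode: [13]

Mean=97/10, Median=19/2, Mode=13


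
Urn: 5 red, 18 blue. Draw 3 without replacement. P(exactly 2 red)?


Hypergeometric: C(5,2)×C(18,1)/C(23,3)
= 10×18/1771 = 180/1771

P(X=2) = 180/1771 ≈ 10.16%


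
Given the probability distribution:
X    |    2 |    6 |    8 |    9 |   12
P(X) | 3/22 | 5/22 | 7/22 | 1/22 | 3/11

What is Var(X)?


E[X] = 173/22
E[X²] = 1585/22
Var(X) = E[X²] - (E[X])² = 1585/22 - 29929/484 = 4941/484

Var(X) = 4941/484 ≈ 10.2087


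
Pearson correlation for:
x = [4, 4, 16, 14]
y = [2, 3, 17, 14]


n=4, Σx=38, Σy=36, Σxy=488, Σx²=484, Σy²=498
r = (4×488 - 38×36)/√((4×484 - 38²)(4×498 - 36²))
= 584/√(492×696) = 584/√342432 ≈ 584/585.1769 ≈ 0.9980

r ≈ 0.9980


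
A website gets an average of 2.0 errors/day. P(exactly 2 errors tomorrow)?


Poisson(λ=2.0): P(X=2) = e^(-λ)×λ^k/k!
= e^(-2.0) × 2.0^2 / 2!
≈ 0.1353352832 × 4 / 2 ≈ 0.270671

P(X=2) ≈ 0.270671 ≈ 27.07%


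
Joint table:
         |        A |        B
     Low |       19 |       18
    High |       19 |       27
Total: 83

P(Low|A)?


P(Low|A) = 19/(19+19) = 19/38 = 1/2

P = 1/2 ≈ 50.00%


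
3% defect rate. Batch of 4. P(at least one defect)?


P(all good) = (97/100)^4 = 88529281/100000000
P(≥1 defect) = 11470719/100000000

P = 11470719/100000000 ≈ 11.47%


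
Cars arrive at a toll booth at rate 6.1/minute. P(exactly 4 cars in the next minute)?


Poisson(λ=6.1): P(X=4) = e^(-λ)×λ^k/k!
= e^(-6.1) × 6.1^4 / 4!
≈ 0.002242867719 × 1384.5841 / 24 ≈ 0.129393

P(X=4) ≈ 0.129393 ≈ 12.94%


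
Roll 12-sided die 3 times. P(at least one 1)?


P(no 1)^3 = (11/12)^3 = 1331/1728
P(≥1) = 1 - 1331/1728 = 397/1728

P = 397/1728 ≈ 22.97%


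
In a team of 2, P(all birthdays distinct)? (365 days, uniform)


P(all different) = Π(365-i)/365 for i=0..1
= (365/365)×(364/365)×...×(364/365)
= 0.997260

P ≈ 0.9973 ≈ 99.73%


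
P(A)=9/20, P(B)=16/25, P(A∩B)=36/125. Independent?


P(A)×P(B) = 36/125
P(A∩B) = 36/125
Equal ✓ → Independent

Yes, independent


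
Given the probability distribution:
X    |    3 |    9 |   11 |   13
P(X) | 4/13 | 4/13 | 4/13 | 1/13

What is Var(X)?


E[X] = 105/13
E[X²] = 1013/13
Var(X) = E[X²] - (E[X])² = 1013/13 - 11025/169 = 2144/169

Var(X) = 2144/169 ≈ 12.6864


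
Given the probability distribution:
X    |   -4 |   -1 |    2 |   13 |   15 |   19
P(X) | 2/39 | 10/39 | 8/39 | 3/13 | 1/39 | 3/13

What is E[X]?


E[X] = Σ x·P(X=x)
= (-4)×(2/39) + (-1)×(10/39) + (2)×(8/39) + (13)×(3/13) + (15)×(1/39) + (19)×(3/13)
= 301/39

E[X] = 301/39


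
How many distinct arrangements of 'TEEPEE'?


Letters: 6, freq: {'T': 1, 'E': 4, 'P': 1}
6!/(1!×4!×1!) = 720/24 = 30

30


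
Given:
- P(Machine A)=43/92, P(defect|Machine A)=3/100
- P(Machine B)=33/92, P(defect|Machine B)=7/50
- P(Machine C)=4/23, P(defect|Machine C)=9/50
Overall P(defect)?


P(B) = Σ P(B|Aᵢ)×P(Aᵢ)
  3/100×43/92 = 129/9200
  7/50×33/92 = 231/4600
  9/50×4/23 = 18/575
Sum = 879/9200

P(defect) = 879/9200 ≈ 9.55%


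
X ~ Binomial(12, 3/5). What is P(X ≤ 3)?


P(X ≤ 3) = Σ P(X=i) for i=0..3
P(X=0) = 4096/244140625
P(X=1) = 73728/244140625
P(X=2) = 608256/244140625
P(X=3) = 608256/48828125
Sum = 745472/48828125

P(X ≤ 3) = 745472/48828125 ≈ 1.53%


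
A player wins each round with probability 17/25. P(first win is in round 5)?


Geometric: P(X=5) = (1-p)^(k-1)×p = (8/25)^4×17/25 = 69632/9765625

P(X=5) = 69632/9765625 ≈ 0.71%


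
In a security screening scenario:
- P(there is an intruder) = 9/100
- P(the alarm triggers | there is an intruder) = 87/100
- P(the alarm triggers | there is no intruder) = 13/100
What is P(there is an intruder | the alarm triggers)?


Using Bayes' theorem:
P(A|B) = P(B|A)·P(A) / P(B)

P(the alarm triggers) = 87/100 × 9/100 + 13/100 × 91/100
= 783/10000 + 1183/10000 = 983/5000

P(there is an intruder|the alarm triggers) = (783/10000) / (983/5000) = 783/1966

P(there is an intruder|the alarm triggers) = 783/1966 ≈ 39.83%


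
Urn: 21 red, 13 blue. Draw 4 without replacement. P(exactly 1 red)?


Hypergeometric: C(21,1)×C(13,3)/C(34,4)
= 21×286/46376 = 273/2108

P(X=1) = 273/2108 ≈ 12.95%


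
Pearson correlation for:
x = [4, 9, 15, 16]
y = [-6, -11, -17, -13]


n=4, Σx=44, Σy=-47, Σxy=-586, Σx²=578, Σy²=615
r = (4×(-586) - 44×(-47))/√((4×578 - 44²)(4×615 - (-47)²))
= -276/√(376×251) = -276/√94376 ≈ -276/307.2068 ≈ -0.8984

r ≈ -0.8984


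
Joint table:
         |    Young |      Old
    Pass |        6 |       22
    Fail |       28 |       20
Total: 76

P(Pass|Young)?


P(Pass|Young) = 6/(6+28) = 6/34 = 3/17

P = 3/17 ≈ 17.65%


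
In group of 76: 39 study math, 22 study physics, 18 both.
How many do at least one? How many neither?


|A∪B| = 39+22-18 = 43
Neither = 76-43 = 33

At least one: 43; Neither: 33


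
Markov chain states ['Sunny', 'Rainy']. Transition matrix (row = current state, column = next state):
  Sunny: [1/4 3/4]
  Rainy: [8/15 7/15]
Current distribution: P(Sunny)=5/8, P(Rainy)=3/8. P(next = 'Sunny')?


P(next=Sunny) = Σᵢ P(now=i)×P(i→Sunny)
= 5/8×1/4 + 3/8×8/15
= 5/32 + 1/5 = 57/160

P = 57/160 ≈ 0.3563


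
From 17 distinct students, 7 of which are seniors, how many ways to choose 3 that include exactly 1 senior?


Choose 1 of the 7 seniors and 2 of the other 10 students:
C(7,1)×C(10,2) = 7×45 = 315

315


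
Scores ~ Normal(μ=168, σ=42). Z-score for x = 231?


z = (x - μ)/σ = (231 - 168)/42 = 1.5

z = 1.5


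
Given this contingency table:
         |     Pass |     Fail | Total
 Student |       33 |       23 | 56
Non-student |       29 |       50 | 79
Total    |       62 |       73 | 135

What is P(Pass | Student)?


P(Pass | Student) = 33/(33+23) = 33/56

P(Pass|Student) = 33/56 ≈ 58.93%


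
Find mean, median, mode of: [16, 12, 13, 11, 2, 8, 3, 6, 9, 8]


Sorted: [2, 3, 6, 8, 8, 9, 11, 12, 13, 16]
Mean = 88/10 = 44/5
Median = 17/2
Freq: {16: 1, 12: 1, 13: 1, 11: 1, 2: 1, 8: 2, 3: 1, 6: 1, 9: 1}
Mode: [8]

Mean=44/5, Median=17/2, Mode=8


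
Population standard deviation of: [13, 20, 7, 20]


Mean = 60/4 = 15
  (13-15)²=4
  (20-15)²=25
  (7-15)²=64
  (20-15)²=25
Σ(x-μ)² = 118
σ² = 118/4 = 59/2

σ = √(59/2) ≈ 5.4314


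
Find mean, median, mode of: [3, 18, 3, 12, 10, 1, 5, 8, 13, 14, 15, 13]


Sorted: [1, 3, 3, 5, 8, 10, 12, 13, 13, 14, 15, 18]
Mean = 115/12
Median = 11
Freq: {3: 2, 18: 1, 12: 1, 10: 1, 1: 1, 5: 1, 8: 1, 13: 2, 14: 1, 15: 1}
Mode: [3, 13]

Mean=115/12, Median=11, Mode=[3, 13]


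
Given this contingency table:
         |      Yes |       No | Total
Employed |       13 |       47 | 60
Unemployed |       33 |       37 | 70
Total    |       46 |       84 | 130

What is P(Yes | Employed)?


P(Yes | Employed) = 13/(13+47) = 13/60

P(Yes|Employed) = 13/60 ≈ 21.67%


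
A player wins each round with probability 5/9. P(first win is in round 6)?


Geometric: P(X=6) = (1-p)^(k-1)×p = (4/9)^5×5/9 = 5120/531441

P(X=6) = 5120/531441 ≈ 0.96%


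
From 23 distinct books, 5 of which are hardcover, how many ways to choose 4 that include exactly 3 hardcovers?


Choose 3 of the 5 hardcovers and 1 of the other 18 books:
C(5,3)×C(18,1) = 10×18 = 180

180


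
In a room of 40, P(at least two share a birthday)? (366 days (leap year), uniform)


P(all different) = Π(366-i)/366 for i=0..39
= 0.109455
P(match) = 1 - 0.109455 = 0.890545

P ≈ 0.8905 ≈ 89.05%


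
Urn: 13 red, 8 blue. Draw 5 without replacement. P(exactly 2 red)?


Hypergeometric: C(13,2)×C(8,3)/C(21,5)
= 78×56/20349 = 208/969

P(X=2) = 208/969 ≈ 21.47%


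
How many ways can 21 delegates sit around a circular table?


Circular arrangements of 21 distinct objects: fix one position to break rotational symmetry.
(n-1)! = 20! = 2432902008176640000

2432902008176640000


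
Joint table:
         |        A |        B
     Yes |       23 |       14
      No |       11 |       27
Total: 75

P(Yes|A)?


P(Yes|A) = 23/(23+11) = 23/34

P = 23/34 ≈ 67.65%


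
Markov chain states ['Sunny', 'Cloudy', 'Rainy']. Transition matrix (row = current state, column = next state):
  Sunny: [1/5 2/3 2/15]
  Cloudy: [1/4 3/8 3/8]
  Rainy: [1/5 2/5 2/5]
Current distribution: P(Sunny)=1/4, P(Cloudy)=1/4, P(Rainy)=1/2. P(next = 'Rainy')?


P(next=Rainy) = Σᵢ P(now=i)×P(i→Rainy)
= 1/4×2/15 + 1/4×3/8 + 1/2×2/5
= 1/30 + 3/32 + 1/5 = 157/480

P = 157/480 ≈ 0.3271


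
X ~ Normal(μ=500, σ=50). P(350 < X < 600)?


z₁=(350-500)/50=-3.0, z₂=(600-500)/50=2.0
P = Φ(2.0) - Φ(-3.0) = 0.977250 - 0.001350 = 0.975900 ≈ 0.9759

P(350 < X < 600) ≈ 0.9759


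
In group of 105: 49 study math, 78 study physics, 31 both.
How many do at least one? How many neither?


|A∪B| = 49+78-31 = 96
Neither = 105-96 = 9

At least one: 96; Neither: 9


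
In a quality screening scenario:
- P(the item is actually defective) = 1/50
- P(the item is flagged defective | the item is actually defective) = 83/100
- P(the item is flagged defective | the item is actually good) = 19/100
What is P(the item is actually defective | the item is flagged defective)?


Using Bayes' theorem:
P(A|B) = P(B|A)·P(A) / P(B)

P(the item is flagged defective) = 83/100 × 1/50 + 19/100 × 49/50
= 83/5000 + 931/5000 = 507/2500

P(the item is actually defective|the item is flagged defective) = (83/5000) / (507/2500) = 83/1014

P(the item is actually defective|the item is flagged defective) = 83/1014 ≈ 8.19%


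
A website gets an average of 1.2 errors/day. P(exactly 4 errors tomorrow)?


Poisson(λ=1.2): P(X=4) = e^(-λ)×λ^k/k!
= e^(-1.2) × 1.2^4 / 4!
≈ 0.3011942119 × 2.0736 / 24 ≈ 0.026023

P(X=4) ≈ 0.026023 ≈ 2.60%


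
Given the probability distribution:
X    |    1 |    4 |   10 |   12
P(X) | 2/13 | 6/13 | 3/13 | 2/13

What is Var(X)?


E[X] = 80/13
E[X²] = 686/13
Var(X) = E[X²] - (E[X])² = 686/13 - 6400/169 = 2518/169

Var(X) = 2518/169 ≈ 14.8994


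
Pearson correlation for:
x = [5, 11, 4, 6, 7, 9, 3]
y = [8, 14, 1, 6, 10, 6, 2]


n=7, Σx=45, Σy=47, Σxy=364, Σx²=337, Σy²=437
r = (7×364 - 45×47)/√((7×337 - 45²)(7×437 - 47²))
= 433/√(334×850) = 433/√283900 ≈ 433/532.8227 ≈ 0.8127

r ≈ 0.8127


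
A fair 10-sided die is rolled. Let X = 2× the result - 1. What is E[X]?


E[die] = (1+10)/2 = 11/2
E[X] = 2×11/2 - 1 = 10

E[X] = 10


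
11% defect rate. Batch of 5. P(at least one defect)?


P(all good) = (89/100)^5 = 5584059449/10000000000
P(≥1 defect) = 4415940551/10000000000

P = 4415940551/10000000000 ≈ 44.16%


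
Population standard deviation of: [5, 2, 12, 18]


Mean = 37/4
  (5-37/4)²=289/16
  (2-37/4)²=841/16
  (12-37/4)²=121/16
  (18-37/4)²=1225/16
Σ(x-μ)² = 619/4
σ² = (619/4)/4 = 619/16

σ = √(619/16) ≈ 6.2199


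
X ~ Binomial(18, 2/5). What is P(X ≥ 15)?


P(X ≥ 15) = Σ P(X=i) for i=15..18
P(X=15) = 721944576/3814697265625
P(X=16) = 90243072/3814697265625
P(X=17) = 7077888/3814697265625
P(X=18) = 262144/3814697265625
Sum = 163905536/762939453125

P(X ≥ 15) = 163905536/762939453125 ≈ 0.02%


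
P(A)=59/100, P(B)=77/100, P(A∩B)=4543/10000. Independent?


P(A)×P(B) = 4543/10000
P(A∩B) = 4543/10000
Equal ✓ → Independent

Yes, independent


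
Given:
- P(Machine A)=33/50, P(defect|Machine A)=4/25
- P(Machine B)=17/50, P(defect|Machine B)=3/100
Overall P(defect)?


P(B) = Σ P(B|Aᵢ)×P(Aᵢ)
  4/25×33/50 = 66/625
  3/100×17/50 = 51/5000
Sum = 579/5000

P(defect) = 579/5000 ≈ 11.58%


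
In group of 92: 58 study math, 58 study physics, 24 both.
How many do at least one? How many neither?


|A∪B| = 58+58-24 = 92
Neither = 92-92 = 0

At least one: 92; Neither: 0


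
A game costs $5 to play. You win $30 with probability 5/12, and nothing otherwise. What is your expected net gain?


E[gain] = (30-5)×5/12 + (-5)×7/12
= 125/12 - 35/12 = 15/2

Expected net gain = $15/2 ≈ $7.50


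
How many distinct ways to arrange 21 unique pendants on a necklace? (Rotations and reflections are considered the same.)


Free circular arrangements: rotations and reflections both identified.
(n-1)!/2 = 20!/2 = 2432902008176640000/2 = 1216451004088320000

1216451004088320000


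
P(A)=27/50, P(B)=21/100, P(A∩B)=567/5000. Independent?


P(A)×P(B) = 567/5000
P(A∩B) = 567/5000
Equal ✓ → Independent

Yes, independent


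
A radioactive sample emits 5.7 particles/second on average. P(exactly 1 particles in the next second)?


Poisson(λ=5.7): P(X=1) = e^(-λ)×λ^k/k!
= e^(-5.7) × 5.7^1 / 1!
≈ 0.003345965457 × 5.7 / 1 ≈ 0.019072

P(X=1) ≈ 0.019072 ≈ 1.91%


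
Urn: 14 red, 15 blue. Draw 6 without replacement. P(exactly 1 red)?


Hypergeometric: C(14,1)×C(15,5)/C(29,6)
= 14×3003/475020 = 77/870

P(X=1) = 77/870 ≈ 8.85%


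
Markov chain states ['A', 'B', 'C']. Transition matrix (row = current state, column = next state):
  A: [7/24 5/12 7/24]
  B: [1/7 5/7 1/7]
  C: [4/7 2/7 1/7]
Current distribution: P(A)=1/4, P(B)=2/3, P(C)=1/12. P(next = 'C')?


P(next=C) = Σᵢ P(now=i)×P(i→C)
= 1/4×7/24 + 2/3×1/7 + 1/12×1/7
= 7/96 + 2/21 + 1/84 = 121/672

P = 121/672 ≈ 0.1801


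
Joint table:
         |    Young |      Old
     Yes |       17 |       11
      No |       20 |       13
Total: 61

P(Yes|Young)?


P(Yes|Young) = 17/(17+20) = 17/37

P = 17/37 ≈ 45.95%


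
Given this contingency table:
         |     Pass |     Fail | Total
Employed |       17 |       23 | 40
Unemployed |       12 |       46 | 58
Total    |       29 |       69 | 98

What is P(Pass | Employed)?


P(Pass | Employed) = 17/(17+23) = 17/40

P(Pass|Employed) = 17/40 ≈ 42.50%


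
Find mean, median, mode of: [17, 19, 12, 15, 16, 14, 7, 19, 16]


Sorted: [7, 12, 14, 15, 16, 16, 17, 19, 19]
Mean = 135/9 = 15
Median = 16
Freq: {17: 1, 19: 2, 12: 1, 15: 1, 16: 2, 14: 1, 7: 1}
Mode: [16, 19]

Mean=15, Median=16, Mode=[16, 19]


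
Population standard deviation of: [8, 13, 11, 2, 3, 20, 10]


Mean = 67/7
  (8-67/7)²=121/49
  (13-67/7)²=576/49
  (11-67/7)²=100/49
  (2-67/7)²=2809/49
  (3-67/7)²=2116/49
  (20-67/7)²=5329/49
  (10-67/7)²=9/49
Σ(x-μ)² = 1580/7
σ² = (1580/7)/7 = 1580/49

σ = √(1580/49) ≈ 5.6785


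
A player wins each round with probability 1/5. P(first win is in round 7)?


Geometric: P(X=7) = (1-p)^(k-1)×p = (4/5)^6×1/5 = 4096/78125

P(X=7) = 4096/78125 ≈ 5.24%


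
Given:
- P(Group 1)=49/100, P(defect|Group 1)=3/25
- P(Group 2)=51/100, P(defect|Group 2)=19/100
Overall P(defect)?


P(B) = Σ P(B|Aᵢ)×P(Aᵢ)
  3/25×49/100 = 147/2500
  19/100×51/100 = 969/10000
Sum = 1557/10000

P(defect) = 1557/10000 ≈ 15.57%


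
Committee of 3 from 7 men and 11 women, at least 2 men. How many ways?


Count by #men:
  2M,1W: C(7,2)×C(11,1)=231
  3M,0W: C(7,3)×C(11,0)=35
Total = 266

266


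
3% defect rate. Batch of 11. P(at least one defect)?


P(all good) = (97/100)^11 = 7153014030880804126753/10000000000000000000000
P(≥1 defect) = 2846985969119195873247/10000000000000000000000

P = 2846985969119195873247/10000000000000000000000 ≈ 28.47%


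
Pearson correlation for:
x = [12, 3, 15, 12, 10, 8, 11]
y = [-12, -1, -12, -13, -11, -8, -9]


n=7, Σx=71, Σy=-66, Σxy=-756, Σx²=807, Σy²=724
r = (7×(-756) - 71×(-66))/√((7×807 - 71²)(7×724 - (-66)²))
= -606/√(608×712) = -606/√432896 ≈ -606/657.9483 ≈ -0.9210

r ≈ -0.9210


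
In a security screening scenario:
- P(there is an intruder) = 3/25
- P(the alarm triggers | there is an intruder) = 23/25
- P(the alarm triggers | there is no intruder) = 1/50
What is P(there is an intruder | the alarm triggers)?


Using Bayes' theorem:
P(A|B) = P(B|A)·P(A) / P(B)

P(the alarm triggers) = 23/25 × 3/25 + 1/50 × 22/25
= 69/625 + 11/625 = 16/125

P(there is an intruder|the alarm triggers) = (69/625) / (16/125) = 69/80

P(there is an intruder|the alarm triggers) = 69/80 ≈ 86.25%


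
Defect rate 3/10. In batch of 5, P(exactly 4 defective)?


Binomial: P(X=4) = C(5,4)×p^4×(1-p)^1
= 5 × 81/10000 × 7/10 = 567/20000

P(X=4) = 567/20000 ≈ 2.83%


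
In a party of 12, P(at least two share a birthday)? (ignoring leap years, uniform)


P(all different) = Π(365-i)/365 for i=0..11
= 0.832975
P(match) = 1 - 0.832975 = 0.167025

P ≈ 0.1670 ≈ 16.70%


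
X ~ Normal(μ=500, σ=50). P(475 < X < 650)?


z₁=(475-500)/50=-0.5, z₂=(650-500)/50=3.0
P = Φ(3.0) - Φ(-0.5) = 0.998650 - 0.308538 = 0.690112 ≈ 0.6901

P(475 < X < 650) ≈ 0.6901


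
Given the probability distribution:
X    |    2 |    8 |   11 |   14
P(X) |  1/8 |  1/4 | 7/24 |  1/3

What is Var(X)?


E[X] = 81/8
E[X²] = 937/8
Var(X) = E[X²] - (E[X])² = 937/8 - 6561/64 = 935/64

Var(X) = 935/64 ≈ 14.6094


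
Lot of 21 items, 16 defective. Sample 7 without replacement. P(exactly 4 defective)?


Hypergeometric: C(16,4)×C(5,3)/C(21,7)
= 1820×10/116280 = 455/2907

P(X=4) = 455/2907 ≈ 15.65%


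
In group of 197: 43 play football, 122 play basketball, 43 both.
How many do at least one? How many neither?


|A∪B| = 43+122-43 = 122
Neither = 197-122 = 75

At least one: 122; Neither: 75


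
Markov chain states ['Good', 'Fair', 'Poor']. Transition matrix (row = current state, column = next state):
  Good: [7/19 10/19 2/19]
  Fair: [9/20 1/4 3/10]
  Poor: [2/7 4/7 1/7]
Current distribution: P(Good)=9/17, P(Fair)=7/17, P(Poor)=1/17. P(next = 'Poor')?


P(next=Poor) = Σᵢ P(now=i)×P(i→Poor)
= 9/17×2/19 + 7/17×3/10 + 1/17×1/7
= 18/323 + 21/170 + 1/119 = 4243/22610

P = 4243/22610 ≈ 0.1877


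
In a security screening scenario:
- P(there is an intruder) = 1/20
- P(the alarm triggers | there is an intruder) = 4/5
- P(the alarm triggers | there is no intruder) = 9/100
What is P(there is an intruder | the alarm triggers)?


Using Bayes' theorem:
P(A|B) = P(B|A)·P(A) / P(B)

P(the alarm triggers) = 4/5 × 1/20 + 9/100 × 19/20
= 1/25 + 171/2000 = 251/2000

P(there is an intruder|the alarm triggers) = (1/25) / (251/2000) = 80/251

P(there is an intruder|the alarm triggers) = 80/251 ≈ 31.87%


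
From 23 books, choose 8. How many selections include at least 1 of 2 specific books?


Complement: C(23,8) - C(21,8) = 490314 - 203490 = 286824

286824


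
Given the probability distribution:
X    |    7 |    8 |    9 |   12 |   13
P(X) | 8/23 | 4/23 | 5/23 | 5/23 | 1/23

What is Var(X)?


E[X] = 206/23
E[X²] = 1942/23
Var(X) = E[X²] - (E[X])² = 1942/23 - 42436/529 = 2230/529

Var(X) = 2230/529 ≈ 4.2155


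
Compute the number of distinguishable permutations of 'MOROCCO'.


Letters: 7, freq: {'M': 1, 'O': 3, 'R': 1, 'C': 2}
7!/(1!×3!×1!×2!) = 5040/12 = 420

420


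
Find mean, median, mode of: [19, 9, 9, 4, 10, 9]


Sorted: [4, 9, 9, 9, 10, 19]
Mean = 60/6 = 10
Median = 9
Freq: {19: 1, 9: 3, 4: 1, 10: 1}
Mode: [9]

Mean=10, Median=9, Mode=9


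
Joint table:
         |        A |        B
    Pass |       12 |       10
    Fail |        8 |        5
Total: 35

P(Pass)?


P(Pass) = (12+10)/35 = 22/35

P(Pass) = 22/35 ≈ 62.86%


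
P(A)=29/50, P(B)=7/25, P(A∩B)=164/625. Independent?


P(A)×P(B) = 203/1250
P(A∩B) = 164/625
Not equal → NOT independent

No, not independent


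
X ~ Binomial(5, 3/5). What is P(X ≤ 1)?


P(X ≤ 1) = Σ P(X=i) for i=0..1
P(X=0) = 32/3125
P(X=1) = 48/625
Sum = 272/3125

P(X ≤ 1) = 272/3125 ≈ 8.70%


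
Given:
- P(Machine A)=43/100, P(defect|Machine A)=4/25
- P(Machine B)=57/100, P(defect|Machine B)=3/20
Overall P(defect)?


P(B) = Σ P(B|Aᵢ)×P(Aᵢ)
  4/25×43/100 = 43/625
  3/20×57/100 = 171/2000
Sum = 1543/10000

P(defect) = 1543/10000 ≈ 15.43%


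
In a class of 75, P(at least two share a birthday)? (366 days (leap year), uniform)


P(all different) = Π(366-i)/366 for i=0..74
= 0.000287
P(match) = 1 - 0.000287 = 0.999713

P ≈ 0.9997 ≈ 99.97%


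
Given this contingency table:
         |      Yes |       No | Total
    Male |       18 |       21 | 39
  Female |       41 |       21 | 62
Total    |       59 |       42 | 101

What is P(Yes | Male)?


P(Yes | Male) = 18/(18+21) = 18/39 = 6/13

P(Yes|Male) = 6/13 ≈ 46.15%


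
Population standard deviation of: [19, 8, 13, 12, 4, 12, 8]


Mean = 76/7
  (19-76/7)²=3249/49
  (8-76/7)²=400/49
  (13-76/7)²=225/49
  (12-76/7)²=64/49
  (4-76/7)²=2304/49
  (12-76/7)²=64/49
  (8-76/7)²=400/49
Σ(x-μ)² = 958/7
σ² = (958/7)/7 = 958/49

σ = √(958/49) ≈ 4.4217


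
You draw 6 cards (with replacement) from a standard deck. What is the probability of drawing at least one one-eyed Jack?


P(not a one-eyed Jack) = 50/52 = 25/26
P(none in 6 draws) = (25/26)^6 = 244140625/308915776
P(≥1 one-eyed Jack) = 1 - 244140625/308915776 = 64775151/308915776

P = 64775151/308915776 ≈ 20.97%


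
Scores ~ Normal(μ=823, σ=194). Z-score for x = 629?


z = (x - μ)/σ = (629 - 823)/194 = -1.0

z = -1.0


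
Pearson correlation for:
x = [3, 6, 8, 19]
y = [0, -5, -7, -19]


n=4, Σx=36, Σy=-31, Σxy=-447, Σx²=470, Σy²=435
r = (4×(-447) - 36×(-31))/√((4×470 - 36²)(4×435 - (-31)²))
= -672/√(584×779) = -672/√454936 ≈ -672/674.4894 ≈ -0.9963

r ≈ -0.9963


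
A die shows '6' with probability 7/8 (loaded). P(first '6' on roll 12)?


Geometric: P(X=12) = (1-p)^(k-1)×p = (1/8)^11×7/8 = 7/68719476736

P(X=12) = 7/68719476736 ≈ 0.00%


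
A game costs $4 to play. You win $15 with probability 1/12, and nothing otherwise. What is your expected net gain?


E[gain] = (15-4)×1/12 + (-4)×11/12
= 11/12 - 11/3 = -11/4

Expected net gain = $-11/4 ≈ $-2.75


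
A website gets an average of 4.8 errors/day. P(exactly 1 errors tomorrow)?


Poisson(λ=4.8): P(X=1) = e^(-λ)×λ^k/k!
= e^(-4.8) × 4.8^1 / 1!
≈ 0.008229747049 × 4.8 / 1 ≈ 0.039503

P(X=1) ≈ 0.039503 ≈ 3.95%


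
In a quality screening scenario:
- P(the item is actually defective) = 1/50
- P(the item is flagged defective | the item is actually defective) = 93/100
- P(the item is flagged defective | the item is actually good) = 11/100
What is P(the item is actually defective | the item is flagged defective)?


Using Bayes' theorem:
P(A|B) = P(B|A)·P(A) / P(B)

P(the item is flagged defective) = 93/100 × 1/50 + 11/100 × 49/50
= 93/5000 + 539/5000 = 79/625

P(the item is actually defective|the item is flagged defective) = (93/5000) / (79/625) = 93/632

P(the item is actually defective|the item is flagged defective) = 93/632 ≈ 14.72%


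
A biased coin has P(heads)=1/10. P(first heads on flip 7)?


Geometric: P(X=7) = (1-p)^(k-1)×p = (9/10)^6×1/10 = 531441/10000000

P(X=7) = 531441/10000000 ≈ 5.31%


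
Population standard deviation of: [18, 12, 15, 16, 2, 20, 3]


Mean = 86/7
  (18-86/7)²=1600/49
  (12-86/7)²=4/49
  (15-86/7)²=361/49
  (16-86/7)²=676/49
  (2-86/7)²=5184/49
  (20-86/7)²=2916/49
  (3-86/7)²=4225/49
Σ(x-μ)² = 2138/7
σ² = (2138/7)/7 = 2138/49

σ = √(2138/49) ≈ 6.6055


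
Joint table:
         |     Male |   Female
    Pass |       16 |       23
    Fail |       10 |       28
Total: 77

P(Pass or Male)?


P(Pass∨Male) = P(Pass) + P(Male) - P(Pass∧Male)
= (39 + 26 - 16)/77 = 49/77 = 7/11

P = 7/11 ≈ 63.64%


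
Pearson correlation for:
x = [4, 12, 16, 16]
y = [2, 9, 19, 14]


n=4, Σx=48, Σy=44, Σxy=644, Σx²=672, Σy²=642
r = (4×644 - 48×44)/√((4×672 - 48²)(4×642 - 44²))
= 464/√(384×632) = 464/√242688 ≈ 464/492.6337 ≈ 0.9419

r ≈ 0.9419


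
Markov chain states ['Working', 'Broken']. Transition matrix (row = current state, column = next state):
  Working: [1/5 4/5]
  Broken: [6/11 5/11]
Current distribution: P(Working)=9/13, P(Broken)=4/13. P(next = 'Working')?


P(next=Working) = Σᵢ P(now=i)×P(i→Working)
= 9/13×1/5 + 4/13×6/11
= 9/65 + 24/143 = 219/715

P = 219/715 ≈ 0.3063


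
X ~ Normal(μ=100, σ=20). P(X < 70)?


z = (70-100)/20 = -1.5
P(Z < -1.5) = 0.0668

P(X < 70) ≈ 0.0668


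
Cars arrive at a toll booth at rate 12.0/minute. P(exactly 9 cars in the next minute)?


Poisson(λ=12.0): P(X=9) = e^(-λ)×λ^k/k!
= e^(-12.0) × 12.0^9 / 9!
≈ 6.144212353e-06 × 5159780352 / 362880 ≈ 0.087364

P(X=9) ≈ 0.087364 ≈ 8.74%


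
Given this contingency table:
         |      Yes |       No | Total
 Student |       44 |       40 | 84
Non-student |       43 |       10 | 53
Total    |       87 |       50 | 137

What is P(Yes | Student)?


P(Yes | Student) = 44/(44+40) = 44/84 = 11/21

P(Yes|Student) = 11/21 ≈ 52.38%


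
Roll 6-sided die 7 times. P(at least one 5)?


P(no 5)^7 = (5/6)^7 = 78125/279936
P(≥1) = 1 - 78125/279936 = 201811/279936

P = 201811/279936 ≈ 72.09%


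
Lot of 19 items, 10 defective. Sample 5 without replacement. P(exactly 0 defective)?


Hypergeometric: C(10,0)×C(9,5)/C(19,5)
= 1×126/11628 = 7/646

P(X=0) = 7/646 ≈ 1.08%


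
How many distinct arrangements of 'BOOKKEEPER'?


Letters: 10, freq: {'B': 1, 'O': 2, 'K': 2, 'E': 3, 'P': 1, 'R': 1}
10!/(1!×2!×2!×3!×1!×1!) = 3628800/24 = 151200

151200


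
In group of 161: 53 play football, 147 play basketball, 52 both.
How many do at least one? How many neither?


|A∪B| = 53+147-52 = 148
Neither = 161-148 = 13

At least one: 148; Neither: 13


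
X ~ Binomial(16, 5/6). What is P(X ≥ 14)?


P(X ≥ 14) = Σ P(X=i) for i=14..16
P(X=14) = 30517578125/117546246144
P(X=15) = 30517578125/176319369216
P(X=16) = 152587890625/2821109907456
Sum = 152587890625/313456656384

P(X ≥ 14) = 152587890625/313456656384 ≈ 48.68%


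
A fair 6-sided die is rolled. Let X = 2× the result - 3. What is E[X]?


E[die] = (1+6)/2 = 7/2
E[X] = 2×7/2 - 3 = 4

E[X] = 4


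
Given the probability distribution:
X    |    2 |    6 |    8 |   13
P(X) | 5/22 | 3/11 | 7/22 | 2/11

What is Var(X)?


E[X] = 7
E[X²] = 680/11
Var(X) = E[X²] - (E[X])² = 680/11 - 49 = 141/11

Var(X) = 141/11 ≈ 12.8182


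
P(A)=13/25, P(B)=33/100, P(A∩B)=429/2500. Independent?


P(A)×P(B) = 429/2500
P(A∩B) = 429/2500
Equal ✓ → Independent

Yes, independent


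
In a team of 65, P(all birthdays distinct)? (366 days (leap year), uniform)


P(all different) = Π(366-i)/366 for i=0..64
= (366/366)×(365/366)×...×(302/366)
= 0.002358

P ≈ 0.0024 ≈ 0.24%


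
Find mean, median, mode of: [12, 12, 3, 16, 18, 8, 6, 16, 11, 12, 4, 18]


Sorted: [3, 4, 6, 8, 11, 12, 12, 12, 16, 16, 18, 18]
Mean = 136/12 = 34/3
Median = 12
Freq: {12: 3, 3: 1, 16: 2, 18: 2, 8: 1, 6: 1, 11: 1, 4: 1}
Mode: [12]

Mean=34/3, Median=12, Mode=12


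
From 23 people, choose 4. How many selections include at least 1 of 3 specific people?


Complement: C(23,4) - C(20,4) = 8855 - 4845 = 4010

4010


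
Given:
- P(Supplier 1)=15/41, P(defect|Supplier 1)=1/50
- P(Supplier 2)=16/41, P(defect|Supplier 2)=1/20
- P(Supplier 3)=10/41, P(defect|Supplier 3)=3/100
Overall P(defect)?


P(B) = Σ P(B|Aᵢ)×P(Aᵢ)
  1/50×15/41 = 3/410
  1/20×16/41 = 4/205
  3/100×10/41 = 3/410
Sum = 7/205

P(defect) = 7/205 ≈ 3.41%


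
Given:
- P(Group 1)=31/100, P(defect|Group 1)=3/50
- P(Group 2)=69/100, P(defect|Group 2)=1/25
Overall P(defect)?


P(B) = Σ P(B|Aᵢ)×P(Aᵢ)
  3/50×31/100 = 93/5000
  1/25×69/100 = 69/2500
Sum = 231/5000

P(defect) = 231/5000 ≈ 4.62%


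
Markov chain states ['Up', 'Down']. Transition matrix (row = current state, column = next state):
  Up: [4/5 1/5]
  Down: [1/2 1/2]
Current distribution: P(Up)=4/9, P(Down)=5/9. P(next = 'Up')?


P(next=Up) = Σᵢ P(now=i)×P(i→Up)
= 4/9×4/5 + 5/9×1/2
= 16/45 + 5/18 = 19/30

P = 19/30 ≈ 0.6333


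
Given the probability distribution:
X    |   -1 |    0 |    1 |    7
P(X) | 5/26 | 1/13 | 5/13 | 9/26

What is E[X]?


E[X] = Σ x·P(X=x)
= (-1)×(5/26) + (0)×(1/13) + (1)×(5/13) + (7)×(9/26)
= 34/13

E[X] = 34/13


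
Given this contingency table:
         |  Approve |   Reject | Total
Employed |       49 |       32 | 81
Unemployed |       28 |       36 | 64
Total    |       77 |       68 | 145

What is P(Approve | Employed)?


P(Approve | Employed) = 49/(49+32) = 49/81

P(Approve|Employed) = 49/81 ≈ 60.49%


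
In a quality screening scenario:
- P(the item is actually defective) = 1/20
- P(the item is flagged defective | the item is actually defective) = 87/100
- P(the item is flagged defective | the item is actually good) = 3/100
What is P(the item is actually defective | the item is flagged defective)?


Using Bayes' theorem:
P(A|B) = P(B|A)·P(A) / P(B)

P(the item is flagged defective) = 87/100 × 1/20 + 3/100 × 19/20
= 87/2000 + 57/2000 = 9/125

P(the item is actually defective|the item is flagged defective) = (87/2000) / (9/125) = 29/48

P(the item is actually defective|the item is flagged defective) = 29/48 ≈ 60.42%


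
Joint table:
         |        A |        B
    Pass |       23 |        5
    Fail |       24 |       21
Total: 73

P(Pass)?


P(Pass) = (23+5)/73 = 28/73

P(Pass) = 28/73 ≈ 38.36%


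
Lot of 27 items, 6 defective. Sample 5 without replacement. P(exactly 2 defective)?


Hypergeometric: C(6,2)×C(21,3)/C(27,5)
= 15×1330/80730 = 665/2691

P(X=2) = 665/2691 ≈ 24.71%


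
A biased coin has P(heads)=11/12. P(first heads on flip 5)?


Geometric: P(X=5) = (1-p)^(k-1)×p = (1/12)^4×11/12 = 11/248832

P(X=5) = 11/248832 ≈ 0.00%


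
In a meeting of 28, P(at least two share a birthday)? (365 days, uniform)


P(all different) = Π(365-i)/365 for i=0..27
= 0.345539
P(match) = 1 - 0.345539 = 0.654461

P ≈ 0.6545 ≈ 65.45%


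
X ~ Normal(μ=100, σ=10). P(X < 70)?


z = (70-100)/10 = -3.0
P(Z < -3.0) = 0.0013

P(X < 70) ≈ 0.0013


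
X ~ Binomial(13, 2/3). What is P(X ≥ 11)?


P(X ≥ 11) = Σ P(X=i) for i=11..13
P(X=11) = 53248/531441
P(X=12) = 53248/1594323
P(X=13) = 8192/1594323
Sum = 8192/59049

P(X ≥ 11) = 8192/59049 ≈ 13.87%


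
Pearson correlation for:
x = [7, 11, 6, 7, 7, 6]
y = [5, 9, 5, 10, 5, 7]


n=6, Σx=44, Σy=41, Σxy=311, Σx²=340, Σy²=305
r = (6×311 - 44×41)/√((6×340 - 44²)(6×305 - 41²))
= 62/√(104×149) = 62/√15496 ≈ 62/124.4829 ≈ 0.4981

r ≈ 0.4981


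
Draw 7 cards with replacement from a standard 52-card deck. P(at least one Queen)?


P(not a Queen) = 48/52 = 12/13
P(none in 7 draws) = (12/13)^7 = 35831808/62748517
P(≥1 Queen) = 1 - 35831808/62748517 = 26916709/62748517

P = 26916709/62748517 ≈ 42.90%


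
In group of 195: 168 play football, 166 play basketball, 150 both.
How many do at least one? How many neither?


|A∪B| = 168+166-150 = 184
Neither = 195-184 = 11

At least one: 184; Neither: 11


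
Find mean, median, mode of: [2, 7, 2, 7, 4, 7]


Sorted: [2, 2, 4, 7, 7, 7]
Mean = 29/6
Median = 11/2
Freq: {2: 2, 7: 3, 4: 1}
Mode: [7]

Mean=29/6, Median=11/2, Mode=7


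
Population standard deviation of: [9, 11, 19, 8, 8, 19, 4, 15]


Mean = 93/8
  (9-93/8)²=441/64
  (11-93/8)²=25/64
  (19-93/8)²=3481/64
  (8-93/8)²=841/64
  (8-93/8)²=841/64
  (19-93/8)²=3481/64
  (4-93/8)²=3721/64
  (15-93/8)²=729/64
Σ(x-μ)² = 1695/8
σ² = (1695/8)/8 = 1695/64

σ = √(1695/64) ≈ 5.1463


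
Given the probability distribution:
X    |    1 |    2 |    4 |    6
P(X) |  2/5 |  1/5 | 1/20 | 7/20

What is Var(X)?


E[X] = 31/10
E[X²] = 73/5
Var(X) = E[X²] - (E[X])² = 73/5 - 961/100 = 499/100

Var(X) = 499/100 ≈ 4.9900


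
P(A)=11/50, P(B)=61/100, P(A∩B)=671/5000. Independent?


P(A)×P(B) = 671/5000
P(A∩B) = 671/5000
Equal ✓ → Independent

Yes, independent


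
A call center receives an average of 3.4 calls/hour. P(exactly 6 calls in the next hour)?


Poisson(λ=3.4): P(X=6) = e^(-λ)×λ^k/k!
= e^(-3.4) × 3.4^6 / 6!
≈ 0.03337326996 × 1544.804416 / 720 ≈ 0.071604

P(X=6) ≈ 0.071604 ≈ 7.16%


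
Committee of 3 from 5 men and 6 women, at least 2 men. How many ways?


Count by #men:
  2M,1W: C(5,2)×C(6,1)=60
  3M,0W: C(5,3)×C(6,0)=10
Total = 70

70


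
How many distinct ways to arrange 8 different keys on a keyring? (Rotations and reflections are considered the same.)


Free circular arrangements: rotations and reflections both identified.
(n-1)!/2 = 7!/2 = 5040/2 = 2520

2520


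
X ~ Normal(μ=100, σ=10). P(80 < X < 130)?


z₁=(80-100)/10=-2.0, z₂=(130-100)/10=3.0
P = Φ(3.0) - Φ(-2.0) = 0.998650 - 0.022750 = 0.975900 ≈ 0.9759

P(80 < X < 130) ≈ 0.9759


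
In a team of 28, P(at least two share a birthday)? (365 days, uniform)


P(all different) = Π(365-i)/365 for i=0..27
= 0.345539
P(match) = 1 - 0.345539 = 0.654461

P ≈ 0.6545 ≈ 65.45%


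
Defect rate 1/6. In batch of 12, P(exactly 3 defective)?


Binomial: P(X=3) = C(12,3)×p^3×(1-p)^9
= 220 × 1/216 × 1953125/10077696 = 107421875/544195584

P(X=3) = 107421875/544195584 ≈ 19.74%


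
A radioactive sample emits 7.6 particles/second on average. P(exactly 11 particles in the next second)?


Poisson(λ=7.6): P(X=11) = e^(-λ)×λ^k/k!
= e^(-7.6) × 7.6^11 / 11!
≈ 0.0005004514334 × 4885955588.58 / 39916800 ≈ 0.061257

P(X=11) ≈ 0.061257 ≈ 6.13%


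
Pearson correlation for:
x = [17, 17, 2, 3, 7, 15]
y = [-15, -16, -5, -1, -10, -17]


n=6, Σx=61, Σy=-64, Σxy=-865, Σx²=865, Σy²=896
r = (6×(-865) - 61×(-64))/√((6×865 - 61²)(6×896 - (-64)²))
= -1286/√(1469×1280) = -1286/√1880320 ≈ -1286/1371.2476 ≈ -0.9378

r ≈ -0.9378


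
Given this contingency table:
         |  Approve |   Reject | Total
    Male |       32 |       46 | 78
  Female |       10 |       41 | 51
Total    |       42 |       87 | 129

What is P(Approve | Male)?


P(Approve | Male) = 32/(32+46) = 32/78 = 16/39

P(Approve|Male) = 16/39 ≈ 41.03%


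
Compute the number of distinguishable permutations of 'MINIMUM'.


Letters: 7, freq: {'M': 3, 'I': 2, 'N': 1, 'U': 1}
7!/(3!×2!×1!×1!) = 5040/12 = 420

420


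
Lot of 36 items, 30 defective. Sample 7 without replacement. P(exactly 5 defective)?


Hypergeometric: C(30,5)×C(6,2)/C(36,7)
= 142506×15/8347680 = 23751/92752

P(X=5) = 23751/92752 ≈ 25.61%


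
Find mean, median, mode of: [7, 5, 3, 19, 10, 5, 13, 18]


Sorted: [3, 5, 5, 7, 10, 13, 18, 19]
Mean = 80/8 = 10
Median = 17/2
Freq: {7: 1, 5: 2, 3: 1, 19: 1, 10: 1, 13: 1, 18: 1}
Mode: [5]

Mean=10, Median=17/2, Mode=5


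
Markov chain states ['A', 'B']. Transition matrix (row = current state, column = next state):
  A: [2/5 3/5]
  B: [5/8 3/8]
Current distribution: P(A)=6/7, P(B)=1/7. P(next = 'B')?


P(next=B) = Σᵢ P(now=i)×P(i→B)
= 6/7×3/5 + 1/7×3/8
= 18/35 + 3/56 = 159/280

P = 159/280 ≈ 0.5679


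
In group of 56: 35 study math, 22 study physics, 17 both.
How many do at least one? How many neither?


|A∪B| = 35+22-17 = 40
Neither = 56-40 = 16

At least one: 40; Neither: 16


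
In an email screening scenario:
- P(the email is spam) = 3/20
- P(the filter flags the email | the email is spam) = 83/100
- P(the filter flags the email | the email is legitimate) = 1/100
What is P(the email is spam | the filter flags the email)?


Using Bayes' theorem:
P(A|B) = P(B|A)·P(A) / P(B)

P(the filter flags the email) = 83/100 × 3/20 + 1/100 × 17/20
= 249/2000 + 17/2000 = 133/1000

P(the email is spam|the filter flags the email) = (249/2000) / (133/1000) = 249/266

P(the email is spam|the filter flags the email) = 249/266 ≈ 93.61%


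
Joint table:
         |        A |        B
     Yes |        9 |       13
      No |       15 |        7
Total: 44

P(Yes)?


P(Yes) = (9+13)/44 = 22/44 = 1/2

P(Yes) = 1/2 ≈ 50.00%


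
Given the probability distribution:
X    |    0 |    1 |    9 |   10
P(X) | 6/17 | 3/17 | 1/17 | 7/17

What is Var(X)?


E[X] = 82/17
E[X²] = 784/17
Var(X) = E[X²] - (E[X])² = 784/17 - 6724/289 = 6604/289

Var(X) = 6604/289 ≈ 22.8512


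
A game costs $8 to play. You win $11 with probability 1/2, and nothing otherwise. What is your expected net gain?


E[gain] = (11-8)×1/2 + (-8)×1/2
= 3/2 - 4 = -5/2

Expected net gain = $-5/2 ≈ $-2.50


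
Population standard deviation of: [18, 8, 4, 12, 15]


Mean = 57/5
  (18-57/5)²=1089/25
  (8-57/5)²=289/25
  (4-57/5)²=1369/25
  (12-57/5)²=9/25
  (15-57/5)²=324/25
Σ(x-μ)² = 616/5
σ² = (616/5)/5 = 616/25

σ = √(616/25) ≈ 4.9639


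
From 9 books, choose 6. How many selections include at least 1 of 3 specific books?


Complement: C(9,6) - C(6,6) = 84 - 1 = 83

83
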